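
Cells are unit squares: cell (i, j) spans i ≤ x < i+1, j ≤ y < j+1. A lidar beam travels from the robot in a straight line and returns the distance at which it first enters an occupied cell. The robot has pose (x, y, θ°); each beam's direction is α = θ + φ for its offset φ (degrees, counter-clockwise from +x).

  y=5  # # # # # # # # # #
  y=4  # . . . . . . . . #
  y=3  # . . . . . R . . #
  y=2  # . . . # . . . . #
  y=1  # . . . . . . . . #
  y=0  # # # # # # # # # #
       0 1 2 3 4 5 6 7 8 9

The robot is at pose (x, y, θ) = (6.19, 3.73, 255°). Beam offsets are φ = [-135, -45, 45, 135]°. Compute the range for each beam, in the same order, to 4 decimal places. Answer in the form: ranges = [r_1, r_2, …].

beam 1: φ=-135°, α=120°
  cosα=-0.5000 sinα=0.8660 | (6,3) | tMaxX 0.3800 tMaxY 0.3118 | tΔX 2.0000 tΔY 1.1547
    t=0.3118 [y] (6,4)
    t=0.3800 [x] (5,4)
    t=1.4665 [y] (5,5) — stop
  → r_1 = 1.4665
beam 2: φ=-45°, α=210°
  cosα=-0.8660 sinα=-0.5000 | (6,3) | tMaxX 0.2194 tMaxY 1.4600 | tΔX 1.1547 tΔY 2.0000
    t=0.2194 [x] (5,3)
    t=1.3741 [x] (4,3)
    t=1.4600 [y] (4,2) — stop
  → r_2 = 1.4600
beam 3: φ=45°, α=300°
  cosα=0.5000 sinα=-0.8660 | (6,3) | tMaxX 1.6200 tMaxY 0.8429 | tΔX 2.0000 tΔY 1.1547
    t=0.8429 [y] (6,2)
    t=1.6200 [x] (7,2)
    t=1.9976 [y] (7,1)
    t=3.1523 [y] (7,0) — stop
  → r_3 = 3.1523
beam 4: φ=135°, α=30°
  cosα=0.8660 sinα=0.5000 | (6,3) | tMaxX 0.9353 tMaxY 0.5400 | tΔX 1.1547 tΔY 2.0000
    t=0.5400 [y] (6,4)
    t=0.9353 [x] (7,4)
    t=2.0900 [x] (8,4)
    t=2.5400 [y] (8,5) — stop
  → r_4 = 2.5400

ranges = [1.4665, 1.4600, 3.1523, 2.5400]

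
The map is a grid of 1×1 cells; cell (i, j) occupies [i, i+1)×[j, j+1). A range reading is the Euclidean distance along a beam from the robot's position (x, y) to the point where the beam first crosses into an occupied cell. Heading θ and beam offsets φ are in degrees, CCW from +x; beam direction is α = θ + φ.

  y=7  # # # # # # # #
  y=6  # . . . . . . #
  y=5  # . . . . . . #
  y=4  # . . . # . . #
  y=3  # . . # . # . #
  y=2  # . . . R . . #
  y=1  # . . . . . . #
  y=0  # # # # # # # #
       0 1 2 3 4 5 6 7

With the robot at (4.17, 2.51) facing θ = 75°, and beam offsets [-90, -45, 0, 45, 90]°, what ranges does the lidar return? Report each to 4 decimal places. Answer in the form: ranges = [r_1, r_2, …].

ranges = [2.9298, 0.9800, 1.5426, 0.5658, 3.2818]

beam 1: φ=-90°, α=345°
  direction (0.9659, -0.2588); cell (4,2); t to first gridline: x 0.8593, y 1.9705 (then +1.0353 / +3.8637)
    (5,2) via x @ 0.8593
    (6,2) via x @ 1.8946
    (6,1) via y @ 1.9705
    (7,1) via x @ 2.9298  # hit
  → r_1 = 2.9298
beam 2: φ=-45°, α=30°
  direction (0.8660, 0.5000); cell (4,2); t to first gridline: x 0.9584, y 0.9800 (then +1.1547 / +2.0000)
    (5,2) via x @ 0.9584
    (5,3) via y @ 0.9800  # hit
  → r_2 = 0.9800
beam 3: φ=0°, α=75°
  direction (0.2588, 0.9659); cell (4,2); t to first gridline: x 3.2069, y 0.5073 (then +3.8637 / +1.0353)
    (4,3) via y @ 0.5073
    (4,4) via y @ 1.5426  # hit
  → r_3 = 1.5426
beam 4: φ=45°, α=120°
  direction (-0.5000, 0.8660); cell (4,2); t to first gridline: x 0.3400, y 0.5658 (then +2.0000 / +1.1547)
    (3,2) via x @ 0.3400
    (3,3) via y @ 0.5658  # hit
  → r_4 = 0.5658
beam 5: φ=90°, α=165°
  direction (-0.9659, 0.2588); cell (4,2); t to first gridline: x 0.1760, y 1.8932 (then +1.0353 / +3.8637)
    (3,2) via x @ 0.1760
    (2,2) via x @ 1.2113
    (2,3) via y @ 1.8932
    (1,3) via x @ 2.2465
    (0,3) via x @ 3.2818  # hit
  → r_5 = 3.2818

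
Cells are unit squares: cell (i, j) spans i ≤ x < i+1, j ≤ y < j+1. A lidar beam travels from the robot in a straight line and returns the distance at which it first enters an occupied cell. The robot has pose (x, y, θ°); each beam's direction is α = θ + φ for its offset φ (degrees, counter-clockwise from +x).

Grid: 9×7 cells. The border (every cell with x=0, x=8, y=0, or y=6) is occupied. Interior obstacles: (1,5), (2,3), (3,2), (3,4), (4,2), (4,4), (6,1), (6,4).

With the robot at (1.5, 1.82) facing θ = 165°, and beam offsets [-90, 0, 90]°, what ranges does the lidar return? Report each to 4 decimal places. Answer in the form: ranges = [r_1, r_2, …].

ranges = [1.9319, 0.5176, 0.8489]

beam 1: φ=-90°, α=75°
  dir = (cos 75°, sin 75°) = (0.2588, 0.9659); from cell (1,1)
  next x-line at t=1.9319, next y-line at t=0.1863; Δt_x=3.8637, Δt_y=1.0353
    y: enter (1,2) at t=0.1863
    y: enter (1,3) at t=1.2216
    x: enter (2,3) at t=1.9319 ← occupied
  → r_1 = 1.9319
beam 2: φ=0°, α=165°
  dir = (cos 165°, sin 165°) = (-0.9659, 0.2588); from cell (1,1)
  next x-line at t=0.5176, next y-line at t=0.6955; Δt_x=1.0353, Δt_y=3.8637
    x: enter (0,1) at t=0.5176 ← occupied
  → r_2 = 0.5176
beam 3: φ=90°, α=255°
  dir = (cos 255°, sin 255°) = (-0.2588, -0.9659); from cell (1,1)
  next x-line at t=1.9319, next y-line at t=0.8489; Δt_x=3.8637, Δt_y=1.0353
    y: enter (1,0) at t=0.8489 ← occupied
  → r_3 = 0.8489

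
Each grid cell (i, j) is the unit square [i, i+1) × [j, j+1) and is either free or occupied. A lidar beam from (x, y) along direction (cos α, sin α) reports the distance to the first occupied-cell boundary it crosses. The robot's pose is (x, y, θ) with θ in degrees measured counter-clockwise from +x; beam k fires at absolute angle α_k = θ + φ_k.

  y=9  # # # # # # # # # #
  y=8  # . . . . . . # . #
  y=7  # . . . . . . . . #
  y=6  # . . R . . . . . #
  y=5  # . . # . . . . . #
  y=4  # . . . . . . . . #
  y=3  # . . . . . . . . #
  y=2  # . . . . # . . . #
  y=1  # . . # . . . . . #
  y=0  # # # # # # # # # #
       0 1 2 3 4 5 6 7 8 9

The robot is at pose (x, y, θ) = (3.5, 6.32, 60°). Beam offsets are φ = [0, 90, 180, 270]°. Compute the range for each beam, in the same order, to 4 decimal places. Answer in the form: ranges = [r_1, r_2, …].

beam 1: φ=0°, α=60°
  dir = (cos 60°, sin 60°) = (0.5000, 0.8660); from cell (3,6)
  next x-line at t=1.0000, next y-line at t=0.7852; Δt_x=2.0000, Δt_y=1.1547
    y: enter (3,7) at t=0.7852
    x: enter (4,7) at t=1.0000
    y: enter (4,8) at t=1.9399
    x: enter (5,8) at t=3.0000
    y: enter (5,9) at t=3.0946 ← occupied
  → r_1 = 3.0946
beam 2: φ=90°, α=150°
  dir = (cos 150°, sin 150°) = (-0.8660, 0.5000); from cell (3,6)
  next x-line at t=0.5774, next y-line at t=1.3600; Δt_x=1.1547, Δt_y=2.0000
    x: enter (2,6) at t=0.5774
    y: enter (2,7) at t=1.3600
    x: enter (1,7) at t=1.7321
    x: enter (0,7) at t=2.8868 ← occupied
  → r_2 = 2.8868
beam 3: φ=180°, α=240°
  dir = (cos 240°, sin 240°) = (-0.5000, -0.8660); from cell (3,6)
  next x-line at t=1.0000, next y-line at t=0.3695; Δt_x=2.0000, Δt_y=1.1547
    y: enter (3,5) at t=0.3695 ← occupied
  → r_3 = 0.3695
beam 4: φ=270°, α=330°
  dir = (cos 330°, sin 330°) = (0.8660, -0.5000); from cell (3,6)
  next x-line at t=0.5774, next y-line at t=0.6400; Δt_x=1.1547, Δt_y=2.0000
    x: enter (4,6) at t=0.5774
    y: enter (4,5) at t=0.6400
    x: enter (5,5) at t=1.7321
    y: enter (5,4) at t=2.6400
    x: enter (6,4) at t=2.8868
    x: enter (7,4) at t=4.0415
    y: enter (7,3) at t=4.6400
    x: enter (8,3) at t=5.1962
    x: enter (9,3) at t=6.3509 ← occupied
  → r_4 = 6.3509

ranges = [3.0946, 2.8868, 0.3695, 6.3509]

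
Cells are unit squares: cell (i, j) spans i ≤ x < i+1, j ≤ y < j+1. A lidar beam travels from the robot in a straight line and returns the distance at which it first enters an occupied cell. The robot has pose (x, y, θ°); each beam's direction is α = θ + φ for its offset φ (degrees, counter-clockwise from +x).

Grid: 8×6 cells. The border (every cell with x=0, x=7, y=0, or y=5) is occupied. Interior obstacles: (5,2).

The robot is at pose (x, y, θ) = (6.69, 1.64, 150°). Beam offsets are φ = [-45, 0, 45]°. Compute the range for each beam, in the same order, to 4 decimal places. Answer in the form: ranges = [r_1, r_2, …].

beam 1: φ=-45°, α=105°
  d=(-0.2588,0.9659)  start (6,1)  tX=2.6660 tY=0.3727  stride 1/|dx|=3.8637 1/|dy|=1.0353
    cross y-line → (6,2), t=0.3727
    cross y-line → (6,3), t=1.4080
    cross y-line → (6,4), t=2.4433
    cross x-line → (5,4), t=2.6660
    cross y-line → (5,5), t=3.4785 (wall)
  → r_1 = 3.4785
beam 2: φ=0°, α=150°
  d=(-0.8660,0.5000)  start (6,1)  tX=0.7967 tY=0.7200  stride 1/|dx|=1.1547 1/|dy|=2.0000
    cross y-line → (6,2), t=0.7200
    cross x-line → (5,2), t=0.7967 (wall)
  → r_2 = 0.7967
beam 3: φ=45°, α=195°
  d=(-0.9659,-0.2588)  start (6,1)  tX=0.7143 tY=2.4728  stride 1/|dx|=1.0353 1/|dy|=3.8637
    cross x-line → (5,1), t=0.7143
    cross x-line → (4,1), t=1.7496
    cross y-line → (4,0), t=2.4728 (wall)
  → r_3 = 2.4728

ranges = [3.4785, 0.7967, 2.4728]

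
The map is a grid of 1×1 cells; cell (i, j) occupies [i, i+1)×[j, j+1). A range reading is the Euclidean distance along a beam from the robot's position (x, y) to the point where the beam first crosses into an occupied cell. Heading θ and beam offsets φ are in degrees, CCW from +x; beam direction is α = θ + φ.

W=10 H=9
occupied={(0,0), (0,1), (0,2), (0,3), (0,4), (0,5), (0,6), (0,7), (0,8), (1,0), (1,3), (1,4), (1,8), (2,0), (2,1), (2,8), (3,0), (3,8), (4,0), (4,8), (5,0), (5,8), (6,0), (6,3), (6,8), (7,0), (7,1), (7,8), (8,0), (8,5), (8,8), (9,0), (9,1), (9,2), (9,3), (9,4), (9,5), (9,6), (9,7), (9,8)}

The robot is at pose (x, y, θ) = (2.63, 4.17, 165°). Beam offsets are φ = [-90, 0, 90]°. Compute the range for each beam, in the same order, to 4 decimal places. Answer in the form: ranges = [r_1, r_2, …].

ranges = [3.9651, 0.6522, 2.2465]

beam 1: φ=-90°, α=75°
  dir = (cos 75°, sin 75°) = (0.2588, 0.9659); from cell (2,4)
  next x-line at t=1.4296, next y-line at t=0.8593; Δt_x=3.8637, Δt_y=1.0353
    y: enter (2,5) at t=0.8593
    x: enter (3,5) at t=1.4296
    y: enter (3,6) at t=1.8946
    y: enter (3,7) at t=2.9298
    y: enter (3,8) at t=3.9651 ← occupied
  → r_1 = 3.9651
beam 2: φ=0°, α=165°
  dir = (cos 165°, sin 165°) = (-0.9659, 0.2588); from cell (2,4)
  next x-line at t=0.6522, next y-line at t=3.2069; Δt_x=1.0353, Δt_y=3.8637
    x: enter (1,4) at t=0.6522 ← occupied
  → r_2 = 0.6522
beam 3: φ=90°, α=255°
  dir = (cos 255°, sin 255°) = (-0.2588, -0.9659); from cell (2,4)
  next x-line at t=2.4341, next y-line at t=0.1760; Δt_x=3.8637, Δt_y=1.0353
    y: enter (2,3) at t=0.1760
    y: enter (2,2) at t=1.2113
    y: enter (2,1) at t=2.2465 ← occupied
  → r_3 = 2.2465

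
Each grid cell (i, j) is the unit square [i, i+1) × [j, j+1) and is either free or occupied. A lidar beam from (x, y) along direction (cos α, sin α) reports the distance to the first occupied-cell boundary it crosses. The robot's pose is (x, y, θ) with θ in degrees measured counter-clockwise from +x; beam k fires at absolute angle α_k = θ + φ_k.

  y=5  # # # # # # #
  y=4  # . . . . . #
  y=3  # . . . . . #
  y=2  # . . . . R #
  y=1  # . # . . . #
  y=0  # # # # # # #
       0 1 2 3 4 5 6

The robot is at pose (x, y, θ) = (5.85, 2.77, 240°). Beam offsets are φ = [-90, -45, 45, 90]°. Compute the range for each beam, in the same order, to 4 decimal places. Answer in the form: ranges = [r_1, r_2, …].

ranges = [4.4600, 2.9751, 0.5796, 0.1732]

beam 1: φ=-90°, α=150°
  dir = (cos 150°, sin 150°) = (-0.8660, 0.5000); from cell (5,2)
  next x-line at t=0.9815, next y-line at t=0.4600; Δt_x=1.1547, Δt_y=2.0000
    y: enter (5,3) at t=0.4600
    x: enter (4,3) at t=0.9815
    x: enter (3,3) at t=2.1362
    y: enter (3,4) at t=2.4600
    x: enter (2,4) at t=3.2909
    x: enter (1,4) at t=4.4456
    y: enter (1,5) at t=4.4600 ← occupied
  → r_1 = 4.4600
beam 2: φ=-45°, α=195°
  dir = (cos 195°, sin 195°) = (-0.9659, -0.2588); from cell (5,2)
  next x-line at t=0.8800, next y-line at t=2.9751; Δt_x=1.0353, Δt_y=3.8637
    x: enter (4,2) at t=0.8800
    x: enter (3,2) at t=1.9153
    x: enter (2,2) at t=2.9505
    y: enter (2,1) at t=2.9751 ← occupied
  → r_2 = 2.9751
beam 3: φ=45°, α=285°
  dir = (cos 285°, sin 285°) = (0.2588, -0.9659); from cell (5,2)
  next x-line at t=0.5796, next y-line at t=0.7972; Δt_x=3.8637, Δt_y=1.0353
    x: enter (6,2) at t=0.5796 ← occupied
  → r_3 = 0.5796
beam 4: φ=90°, α=330°
  dir = (cos 330°, sin 330°) = (0.8660, -0.5000); from cell (5,2)
  next x-line at t=0.1732, next y-line at t=1.5400; Δt_x=1.1547, Δt_y=2.0000
    x: enter (6,2) at t=0.1732 ← occupied
  → r_4 = 0.1732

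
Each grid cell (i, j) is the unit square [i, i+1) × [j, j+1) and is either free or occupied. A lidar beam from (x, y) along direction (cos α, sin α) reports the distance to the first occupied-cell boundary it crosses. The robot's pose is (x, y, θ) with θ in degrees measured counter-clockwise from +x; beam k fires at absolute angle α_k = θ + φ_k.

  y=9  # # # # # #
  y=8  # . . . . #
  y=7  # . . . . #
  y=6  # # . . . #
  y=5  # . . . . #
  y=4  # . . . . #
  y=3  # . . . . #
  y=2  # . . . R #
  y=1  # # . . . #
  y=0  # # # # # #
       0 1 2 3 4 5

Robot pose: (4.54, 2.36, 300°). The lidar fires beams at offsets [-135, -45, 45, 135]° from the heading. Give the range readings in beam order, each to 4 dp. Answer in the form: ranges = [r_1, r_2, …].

ranges = [3.6649, 1.4080, 0.4762, 1.7773]

beam 1: φ=-135°, α=165°
  cosα=-0.9659 sinα=0.2588 | (4,2) | tMaxX 0.5590 tMaxY 2.4728 | tΔX 1.0353 tΔY 3.8637
    t=0.5590 [x] (3,2)
    t=1.5943 [x] (2,2)
    t=2.4728 [y] (2,3)
    t=2.6296 [x] (1,3)
    t=3.6649 [x] (0,3) — stop
  → r_1 = 3.6649
beam 2: φ=-45°, α=255°
  cosα=-0.2588 sinα=-0.9659 | (4,2) | tMaxX 2.0864 tMaxY 0.3727 | tΔX 3.8637 tΔY 1.0353
    t=0.3727 [y] (4,1)
    t=1.4080 [y] (4,0) — stop
  → r_2 = 1.4080
beam 3: φ=45°, α=345°
  cosα=0.9659 sinα=-0.2588 | (4,2) | tMaxX 0.4762 tMaxY 1.3909 | tΔX 1.0353 tΔY 3.8637
    t=0.4762 [x] (5,2) — stop
  → r_3 = 0.4762
beam 4: φ=135°, α=75°
  cosα=0.2588 sinα=0.9659 | (4,2) | tMaxX 1.7773 tMaxY 0.6626 | tΔX 3.8637 tΔY 1.0353
    t=0.6626 [y] (4,3)
    t=1.6979 [y] (4,4)
    t=1.7773 [x] (5,4) — stop
  → r_4 = 1.7773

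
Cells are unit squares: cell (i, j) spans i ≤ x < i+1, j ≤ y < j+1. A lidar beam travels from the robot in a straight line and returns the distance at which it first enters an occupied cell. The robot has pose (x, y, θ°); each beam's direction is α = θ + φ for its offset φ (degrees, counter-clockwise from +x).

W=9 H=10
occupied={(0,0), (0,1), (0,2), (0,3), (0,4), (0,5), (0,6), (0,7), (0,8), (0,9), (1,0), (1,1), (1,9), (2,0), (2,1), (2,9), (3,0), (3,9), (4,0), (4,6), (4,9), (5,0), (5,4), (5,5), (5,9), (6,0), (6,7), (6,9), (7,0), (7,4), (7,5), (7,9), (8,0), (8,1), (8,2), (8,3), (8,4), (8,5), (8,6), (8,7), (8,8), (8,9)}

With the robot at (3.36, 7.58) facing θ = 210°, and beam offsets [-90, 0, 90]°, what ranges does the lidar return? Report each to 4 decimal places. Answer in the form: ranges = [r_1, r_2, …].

beam 1: φ=-90°, α=120°
  direction (-0.5000, 0.8660); cell (3,7); t to first gridline: x 0.7200, y 0.4850 (then +2.0000 / +1.1547)
    (3,8) via y @ 0.4850
    (2,8) via x @ 0.7200
    (2,9) via y @ 1.6397  # hit
  → r_1 = 1.6397
beam 2: φ=0°, α=210°
  direction (-0.8660, -0.5000); cell (3,7); t to first gridline: x 0.4157, y 1.1600 (then +1.1547 / +2.0000)
    (2,7) via x @ 0.4157
    (2,6) via y @ 1.1600
    (1,6) via x @ 1.5704
    (0,6) via x @ 2.7251  # hit
  → r_2 = 2.7251
beam 3: φ=90°, α=300°
  direction (0.5000, -0.8660); cell (3,7); t to first gridline: x 1.2800, y 0.6697 (then +2.0000 / +1.1547)
    (3,6) via y @ 0.6697
    (4,6) via x @ 1.2800  # hit
  → r_3 = 1.2800

ranges = [1.6397, 2.7251, 1.2800]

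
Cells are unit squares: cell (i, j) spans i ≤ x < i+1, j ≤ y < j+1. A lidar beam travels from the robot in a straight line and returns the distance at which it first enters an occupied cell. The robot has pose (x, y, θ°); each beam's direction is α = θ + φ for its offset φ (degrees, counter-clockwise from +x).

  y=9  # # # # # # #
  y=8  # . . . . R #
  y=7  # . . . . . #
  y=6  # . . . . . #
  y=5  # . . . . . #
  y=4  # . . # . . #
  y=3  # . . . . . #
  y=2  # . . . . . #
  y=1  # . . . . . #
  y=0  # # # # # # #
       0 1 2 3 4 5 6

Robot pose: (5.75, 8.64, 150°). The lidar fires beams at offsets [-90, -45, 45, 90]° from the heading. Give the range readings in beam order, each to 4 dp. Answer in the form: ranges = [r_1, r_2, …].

beam 1: φ=-90°, α=60°
  cosα=0.5000 sinα=0.8660 | (5,8) | tMaxX 0.5000 tMaxY 0.4157 | tΔX 2.0000 tΔY 1.1547
    t=0.4157 [y] (5,9) — stop
  → r_1 = 0.4157
beam 2: φ=-45°, α=105°
  cosα=-0.2588 sinα=0.9659 | (5,8) | tMaxX 2.8978 tMaxY 0.3727 | tΔX 3.8637 tΔY 1.0353
    t=0.3727 [y] (5,9) — stop
  → r_2 = 0.3727
beam 3: φ=45°, α=195°
  cosα=-0.9659 sinα=-0.2588 | (5,8) | tMaxX 0.7765 tMaxY 2.4728 | tΔX 1.0353 tΔY 3.8637
    t=0.7765 [x] (4,8)
    t=1.8117 [x] (3,8)
    t=2.4728 [y] (3,7)
    t=2.8470 [x] (2,7)
    t=3.8823 [x] (1,7)
    t=4.9176 [x] (0,7) — stop
  → r_3 = 4.9176
beam 4: φ=90°, α=240°
  cosα=-0.5000 sinα=-0.8660 | (5,8) | tMaxX 1.5000 tMaxY 0.7390 | tΔX 2.0000 tΔY 1.1547
    t=0.7390 [y] (5,7)
    t=1.5000 [x] (4,7)
    t=1.8937 [y] (4,6)
    t=3.0484 [y] (4,5)
    t=3.5000 [x] (3,5)
    t=4.2031 [y] (3,4) — stop
  → r_4 = 4.2031

ranges = [0.4157, 0.3727, 4.9176, 4.2031]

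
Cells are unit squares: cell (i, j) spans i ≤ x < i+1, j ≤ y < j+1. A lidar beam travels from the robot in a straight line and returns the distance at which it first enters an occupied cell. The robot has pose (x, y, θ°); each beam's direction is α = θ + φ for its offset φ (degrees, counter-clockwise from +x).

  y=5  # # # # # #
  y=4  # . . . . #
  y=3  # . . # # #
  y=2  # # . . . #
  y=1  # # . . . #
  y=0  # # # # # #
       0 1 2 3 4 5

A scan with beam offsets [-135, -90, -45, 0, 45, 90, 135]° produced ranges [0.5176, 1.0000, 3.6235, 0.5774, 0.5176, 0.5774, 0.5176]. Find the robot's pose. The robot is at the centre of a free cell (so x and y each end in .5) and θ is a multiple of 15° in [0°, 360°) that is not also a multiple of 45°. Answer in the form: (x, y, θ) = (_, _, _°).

The pose lattice has 12·16 = 192 candidates. Test each by forward raycasting.
  (3.5, 4.5, 165°): beam 1 = 1.0000 ≠ 0.5176 ✗
  (2.5, 4.5, 60°): beam 1 = 3.6235 ≠ 0.5176 ✗
  (1.5, 4.5, 255°): beam 1 = 0.5774 ≠ 0.5176 ✗
  (4.5, 4.5, 345°): beam 1 = 1.0000 ≠ 0.5176 ✗
  …
  (4.5, 4.5, 240°): r_1=0.5176, r_2=1.0000, r_3=3.6235, r_4=0.5774, r_5=0.5176, r_6=0.5774, r_7=0.5176 — all match ✓
Only this pose fits every beam.

(x, y, θ) = (4.5, 4.5, 240°)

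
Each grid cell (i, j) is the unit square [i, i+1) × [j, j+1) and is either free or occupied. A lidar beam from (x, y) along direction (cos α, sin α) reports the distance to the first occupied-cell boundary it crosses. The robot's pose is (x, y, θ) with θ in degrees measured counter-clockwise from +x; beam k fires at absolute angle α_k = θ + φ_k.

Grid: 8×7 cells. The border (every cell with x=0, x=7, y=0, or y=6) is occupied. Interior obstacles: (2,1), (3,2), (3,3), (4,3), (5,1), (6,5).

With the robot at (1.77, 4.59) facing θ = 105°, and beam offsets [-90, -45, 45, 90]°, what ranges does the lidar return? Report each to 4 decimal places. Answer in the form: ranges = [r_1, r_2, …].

beam 1: φ=-90°, α=15°
  cosα=0.9659 sinα=0.2588 | (1,4) | tMaxX 0.2381 tMaxY 1.5841 | tΔX 1.0353 tΔY 3.8637
    t=0.2381 [x] (2,4)
    t=1.2734 [x] (3,4)
    t=1.5841 [y] (3,5)
    t=2.3087 [x] (4,5)
    t=3.3439 [x] (5,5)
    t=4.3792 [x] (6,5) — stop
  → r_1 = 4.3792
beam 2: φ=-45°, α=60°
  cosα=0.5000 sinα=0.8660 | (1,4) | tMaxX 0.4600 tMaxY 0.4734 | tΔX 2.0000 tΔY 1.1547
    t=0.4600 [x] (2,4)
    t=0.4734 [y] (2,5)
    t=1.6281 [y] (2,6) — stop
  → r_2 = 1.6281
beam 3: φ=45°, α=150°
  cosα=-0.8660 sinα=0.5000 | (1,4) | tMaxX 0.8891 tMaxY 0.8200 | tΔX 1.1547 tΔY 2.0000
    t=0.8200 [y] (1,5)
    t=0.8891 [x] (0,5) — stop
  → r_3 = 0.8891
beam 4: φ=90°, α=195°
  cosα=-0.9659 sinα=-0.2588 | (1,4) | tMaxX 0.7972 tMaxY 2.2796 | tΔX 1.0353 tΔY 3.8637
    t=0.7972 [x] (0,4) — stop
  → r_4 = 0.7972

ranges = [4.3792, 1.6281, 0.8891, 0.7972]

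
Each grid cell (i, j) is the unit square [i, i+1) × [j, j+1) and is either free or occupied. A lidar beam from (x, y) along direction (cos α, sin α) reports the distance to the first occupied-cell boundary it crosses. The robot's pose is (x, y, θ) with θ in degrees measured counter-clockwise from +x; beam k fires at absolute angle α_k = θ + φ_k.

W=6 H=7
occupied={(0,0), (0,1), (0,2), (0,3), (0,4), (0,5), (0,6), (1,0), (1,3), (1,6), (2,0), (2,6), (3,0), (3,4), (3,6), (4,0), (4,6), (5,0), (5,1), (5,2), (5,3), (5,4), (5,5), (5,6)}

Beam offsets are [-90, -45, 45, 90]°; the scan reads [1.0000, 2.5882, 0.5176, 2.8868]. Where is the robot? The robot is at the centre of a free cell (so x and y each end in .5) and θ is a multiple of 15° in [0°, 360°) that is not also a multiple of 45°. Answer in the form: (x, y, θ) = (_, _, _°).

(x, y, θ) = (2.5, 3.5, 150°)

The pose lattice has 18·16 = 288 candidates. Test each by forward raycasting.
  (2.5, 5.5, 255°): beam 1 = 1.5529 ≠ 1.0000 ✗
  (2.5, 5.5, 150°): beam 1 = 0.5774 ≠ 1.0000 ✗
  (4.5, 5.5, 105°): beam 1 = 0.5176 ≠ 1.0000 ✗
  …
  (2.5, 3.5, 150°): r_1=1.0000, r_2=2.5882, r_3=0.5176, r_4=2.8868 — all match ✓
Unique over the lattice → pose = (2.5, 3.5, 150°).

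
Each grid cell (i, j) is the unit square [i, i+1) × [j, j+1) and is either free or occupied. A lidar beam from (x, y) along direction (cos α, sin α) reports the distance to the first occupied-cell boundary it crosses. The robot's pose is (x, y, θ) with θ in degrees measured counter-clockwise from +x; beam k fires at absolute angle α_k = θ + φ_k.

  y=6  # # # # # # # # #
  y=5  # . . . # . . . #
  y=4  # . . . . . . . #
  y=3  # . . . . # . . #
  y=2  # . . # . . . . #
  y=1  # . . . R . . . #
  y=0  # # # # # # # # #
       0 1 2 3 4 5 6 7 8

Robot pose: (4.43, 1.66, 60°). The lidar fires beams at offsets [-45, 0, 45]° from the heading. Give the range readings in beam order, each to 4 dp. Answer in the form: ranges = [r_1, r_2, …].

beam 1: φ=-45°, α=15°
  d=(0.9659,0.2588)  start (4,1)  tX=0.5901 tY=1.3137  stride 1/|dx|=1.0353 1/|dy|=3.8637
    cross x-line → (5,1), t=0.5901
    cross y-line → (5,2), t=1.3137
    cross x-line → (6,2), t=1.6254
    cross x-line → (7,2), t=2.6607
    cross x-line → (8,2), t=3.6959 (wall)
  → r_1 = 3.6959
beam 2: φ=0°, α=60°
  d=(0.5000,0.8660)  start (4,1)  tX=1.1400 tY=0.3926  stride 1/|dx|=2.0000 1/|dy|=1.1547
    cross y-line → (4,2), t=0.3926
    cross x-line → (5,2), t=1.1400
    cross y-line → (5,3), t=1.5473 (wall)
  → r_2 = 1.5473
beam 3: φ=45°, α=105°
  d=(-0.2588,0.9659)  start (4,1)  tX=1.6614 tY=0.3520  stride 1/|dx|=3.8637 1/|dy|=1.0353
    cross y-line → (4,2), t=0.3520
    cross y-line → (4,3), t=1.3873
    cross x-line → (3,3), t=1.6614
    cross y-line → (3,4), t=2.4225
    cross y-line → (3,5), t=3.4578
    cross y-line → (3,6), t=4.4931 (wall)
  → r_3 = 4.4931

ranges = [3.6959, 1.5473, 4.4931]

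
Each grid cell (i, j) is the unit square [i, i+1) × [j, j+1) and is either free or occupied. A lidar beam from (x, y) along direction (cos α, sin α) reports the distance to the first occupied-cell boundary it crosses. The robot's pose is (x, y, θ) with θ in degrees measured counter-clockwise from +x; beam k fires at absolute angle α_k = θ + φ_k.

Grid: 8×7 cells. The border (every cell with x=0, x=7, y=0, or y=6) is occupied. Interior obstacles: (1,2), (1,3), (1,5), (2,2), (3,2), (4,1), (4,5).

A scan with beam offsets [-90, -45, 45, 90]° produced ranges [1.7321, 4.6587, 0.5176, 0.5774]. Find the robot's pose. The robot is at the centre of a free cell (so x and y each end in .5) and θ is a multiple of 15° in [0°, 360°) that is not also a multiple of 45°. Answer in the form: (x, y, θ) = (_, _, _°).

(x, y, θ) = (5.5, 1.5, 120°)

The pose lattice has 23·16 = 368 candidates. Test each by forward raycasting.
  (3.5, 3.5, 285°): beam 1 = 1.5529 ≠ 1.7321 ✗
  (2.5, 5.5, 345°): beam 1 = 1.9319 ≠ 1.7321 ✗
  (3.5, 1.5, 105°): beam 1 = 0.5176 ≠ 1.7321 ✗
  (2.5, 5.5, 15°): beam 1 = 2.5882 ≠ 1.7321 ✗
  (5.5, 3.5, 105°): beam 1 = 1.5529 ≠ 1.7321 ✗
  …
  (5.5, 1.5, 120°): r_1=1.7321, r_2=4.6587, r_3=0.5176, r_4=0.5774 — all match ✓
No second candidate reproduces the full scan.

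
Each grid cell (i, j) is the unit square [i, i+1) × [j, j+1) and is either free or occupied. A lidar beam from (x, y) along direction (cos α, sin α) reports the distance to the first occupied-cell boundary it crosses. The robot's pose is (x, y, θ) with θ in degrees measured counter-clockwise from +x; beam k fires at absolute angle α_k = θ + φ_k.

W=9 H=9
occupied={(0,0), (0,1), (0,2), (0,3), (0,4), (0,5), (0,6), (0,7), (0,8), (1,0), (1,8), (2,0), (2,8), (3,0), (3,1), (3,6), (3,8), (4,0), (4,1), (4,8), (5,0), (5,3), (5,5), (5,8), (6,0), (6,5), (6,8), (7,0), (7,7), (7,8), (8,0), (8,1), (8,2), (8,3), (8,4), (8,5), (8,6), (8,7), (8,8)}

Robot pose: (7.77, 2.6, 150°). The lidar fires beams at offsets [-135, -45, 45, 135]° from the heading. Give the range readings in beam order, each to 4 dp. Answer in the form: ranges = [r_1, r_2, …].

beam 1: φ=-135°, α=15°
  dir = (cos 15°, sin 15°) = (0.9659, 0.2588); from cell (7,2)
  next x-line at t=0.2381, next y-line at t=1.5455; Δt_x=1.0353, Δt_y=3.8637
    x: enter (8,2) at t=0.2381 ← occupied
  → r_1 = 0.2381
beam 2: φ=-45°, α=105°
  dir = (cos 105°, sin 105°) = (-0.2588, 0.9659); from cell (7,2)
  next x-line at t=2.9751, next y-line at t=0.4141; Δt_x=3.8637, Δt_y=1.0353
    y: enter (7,3) at t=0.4141
    y: enter (7,4) at t=1.4494
    y: enter (7,5) at t=2.4847
    x: enter (6,5) at t=2.9751 ← occupied
  → r_2 = 2.9751
beam 3: φ=45°, α=195°
  dir = (cos 195°, sin 195°) = (-0.9659, -0.2588); from cell (7,2)
  next x-line at t=0.7972, next y-line at t=2.3182; Δt_x=1.0353, Δt_y=3.8637
    x: enter (6,2) at t=0.7972
    x: enter (5,2) at t=1.8324
    y: enter (5,1) at t=2.3182
    x: enter (4,1) at t=2.8677 ← occupied
  → r_3 = 2.8677
beam 4: φ=135°, α=285°
  dir = (cos 285°, sin 285°) = (0.2588, -0.9659); from cell (7,2)
  next x-line at t=0.8887, next y-line at t=0.6212; Δt_x=3.8637, Δt_y=1.0353
    y: enter (7,1) at t=0.6212
    x: enter (8,1) at t=0.8887 ← occupied
  → r_4 = 0.8887

ranges = [0.2381, 2.9751, 2.8677, 0.8887]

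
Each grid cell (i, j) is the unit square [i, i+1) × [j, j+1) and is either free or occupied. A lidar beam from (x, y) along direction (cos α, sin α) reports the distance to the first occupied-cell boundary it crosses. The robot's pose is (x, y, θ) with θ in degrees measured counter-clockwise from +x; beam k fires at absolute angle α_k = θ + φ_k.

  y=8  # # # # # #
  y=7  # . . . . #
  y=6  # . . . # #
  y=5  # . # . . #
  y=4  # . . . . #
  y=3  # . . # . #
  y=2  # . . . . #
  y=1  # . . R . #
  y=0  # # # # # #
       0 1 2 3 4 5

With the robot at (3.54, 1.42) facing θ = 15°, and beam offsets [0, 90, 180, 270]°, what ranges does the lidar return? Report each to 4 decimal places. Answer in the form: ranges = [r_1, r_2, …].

beam 1: φ=0°, α=15°
  cosα=0.9659 sinα=0.2588 | (3,1) | tMaxX 0.4762 tMaxY 2.2409 | tΔX 1.0353 tΔY 3.8637
    t=0.4762 [x] (4,1)
    t=1.5115 [x] (5,1) — stop
  → r_1 = 1.5115
beam 2: φ=90°, α=105°
  cosα=-0.2588 sinα=0.9659 | (3,1) | tMaxX 2.0864 tMaxY 0.6005 | tΔX 3.8637 tΔY 1.0353
    t=0.6005 [y] (3,2)
    t=1.6357 [y] (3,3) — stop
  → r_2 = 1.6357
beam 3: φ=180°, α=195°
  cosα=-0.9659 sinα=-0.2588 | (3,1) | tMaxX 0.5590 tMaxY 1.6228 | tΔX 1.0353 tΔY 3.8637
    t=0.5590 [x] (2,1)
    t=1.5943 [x] (1,1)
    t=1.6228 [y] (1,0) — stop
  → r_3 = 1.6228
beam 4: φ=270°, α=285°
  cosα=0.2588 sinα=-0.9659 | (3,1) | tMaxX 1.7773 tMaxY 0.4348 | tΔX 3.8637 tΔY 1.0353
    t=0.4348 [y] (3,0) — stop
  → r_4 = 0.4348

ranges = [1.5115, 1.6357, 1.6228, 0.4348]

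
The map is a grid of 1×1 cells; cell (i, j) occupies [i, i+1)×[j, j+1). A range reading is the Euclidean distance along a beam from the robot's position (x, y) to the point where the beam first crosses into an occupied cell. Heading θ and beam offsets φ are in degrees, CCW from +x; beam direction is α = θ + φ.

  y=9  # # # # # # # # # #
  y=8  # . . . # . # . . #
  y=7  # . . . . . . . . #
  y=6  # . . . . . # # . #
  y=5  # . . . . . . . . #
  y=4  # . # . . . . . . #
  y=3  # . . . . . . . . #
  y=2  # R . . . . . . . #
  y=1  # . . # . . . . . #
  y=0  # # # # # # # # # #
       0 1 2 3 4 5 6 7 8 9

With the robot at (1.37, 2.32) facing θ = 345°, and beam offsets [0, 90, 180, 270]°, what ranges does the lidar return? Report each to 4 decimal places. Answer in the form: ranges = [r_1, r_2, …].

beam 1: φ=0°, α=345°
  d=(0.9659,-0.2588)  start (1,2)  tX=0.6522 tY=1.2364  stride 1/|dx|=1.0353 1/|dy|=3.8637
    cross x-line → (2,2), t=0.6522
    cross y-line → (2,1), t=1.2364
    cross x-line → (3,1), t=1.6875 (wall)
  → r_1 = 1.6875
beam 2: φ=90°, α=75°
  d=(0.2588,0.9659)  start (1,2)  tX=2.4341 tY=0.7040  stride 1/|dx|=3.8637 1/|dy|=1.0353
    cross y-line → (1,3), t=0.7040
    cross y-line → (1,4), t=1.7393
    cross x-line → (2,4), t=2.4341 (wall)
  → r_2 = 2.4341
beam 3: φ=180°, α=165°
  d=(-0.9659,0.2588)  start (1,2)  tX=0.3831 tY=2.6273  stride 1/|dx|=1.0353 1/|dy|=3.8637
    cross x-line → (0,2), t=0.3831 (wall)
  → r_3 = 0.3831
beam 4: φ=270°, α=255°
  d=(-0.2588,-0.9659)  start (1,2)  tX=1.4296 tY=0.3313  stride 1/|dx|=3.8637 1/|dy|=1.0353
    cross y-line → (1,1), t=0.3313
    cross y-line → (1,0), t=1.3666 (wall)
  → r_4 = 1.3666

ranges = [1.6875, 2.4341, 0.3831, 1.3666]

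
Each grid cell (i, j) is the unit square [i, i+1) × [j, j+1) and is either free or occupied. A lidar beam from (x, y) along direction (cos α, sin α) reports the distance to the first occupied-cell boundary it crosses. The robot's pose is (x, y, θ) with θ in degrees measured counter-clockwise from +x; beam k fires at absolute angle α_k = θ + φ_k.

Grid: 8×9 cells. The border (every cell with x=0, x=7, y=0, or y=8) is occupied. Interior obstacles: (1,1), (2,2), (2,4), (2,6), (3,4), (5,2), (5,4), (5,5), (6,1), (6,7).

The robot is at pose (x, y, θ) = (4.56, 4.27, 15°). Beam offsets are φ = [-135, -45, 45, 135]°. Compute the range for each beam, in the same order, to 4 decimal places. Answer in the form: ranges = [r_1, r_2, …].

beam 1: φ=-135°, α=240°
  d=(-0.5000,-0.8660)  start (4,4)  tX=1.1200 tY=0.3118  stride 1/|dx|=2.0000 1/|dy|=1.1547
    cross y-line → (4,3), t=0.3118
    cross x-line → (3,3), t=1.1200
    cross y-line → (3,2), t=1.4665
    cross y-line → (3,1), t=2.6212
    cross x-line → (2,1), t=3.1200
    cross y-line → (2,0), t=3.7759 (wall)
  → r_1 = 3.7759
beam 2: φ=-45°, α=330°
  d=(0.8660,-0.5000)  start (4,4)  tX=0.5081 tY=0.5400  stride 1/|dx|=1.1547 1/|dy|=2.0000
    cross x-line → (5,4), t=0.5081 (wall)
  → r_2 = 0.5081
beam 3: φ=45°, α=60°
  d=(0.5000,0.8660)  start (4,4)  tX=0.8800 tY=0.8429  stride 1/|dx|=2.0000 1/|dy|=1.1547
    cross y-line → (4,5), t=0.8429
    cross x-line → (5,5), t=0.8800 (wall)
  → r_3 = 0.8800
beam 4: φ=135°, α=150°
  d=(-0.8660,0.5000)  start (4,4)  tX=0.6466 tY=1.4600  stride 1/|dx|=1.1547 1/|dy|=2.0000
    cross x-line → (3,4), t=0.6466 (wall)
  → r_4 = 0.6466

ranges = [3.7759, 0.5081, 0.8800, 0.6466]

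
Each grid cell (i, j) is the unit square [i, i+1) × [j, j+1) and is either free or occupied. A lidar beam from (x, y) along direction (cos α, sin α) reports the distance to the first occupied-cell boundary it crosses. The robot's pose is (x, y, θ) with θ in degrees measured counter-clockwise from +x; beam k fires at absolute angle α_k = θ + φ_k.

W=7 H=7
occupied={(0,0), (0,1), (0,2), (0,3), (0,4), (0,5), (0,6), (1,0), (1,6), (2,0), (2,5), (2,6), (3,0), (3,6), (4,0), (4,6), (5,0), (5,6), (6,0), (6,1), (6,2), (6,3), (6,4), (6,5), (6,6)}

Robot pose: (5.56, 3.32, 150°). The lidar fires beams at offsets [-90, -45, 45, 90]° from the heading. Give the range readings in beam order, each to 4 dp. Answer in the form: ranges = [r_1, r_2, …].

ranges = [0.8800, 2.7745, 4.7209, 2.6789]

beam 1: φ=-90°, α=60°
  d=(0.5000,0.8660)  start (5,3)  tX=0.8800 tY=0.7852  stride 1/|dx|=2.0000 1/|dy|=1.1547
    cross y-line → (5,4), t=0.7852
    cross x-line → (6,4), t=0.8800 (wall)
  → r_1 = 0.8800
beam 2: φ=-45°, α=105°
  d=(-0.2588,0.9659)  start (5,3)  tX=2.1637 tY=0.7040  stride 1/|dx|=3.8637 1/|dy|=1.0353
    cross y-line → (5,4), t=0.7040
    cross y-line → (5,5), t=1.7393
    cross x-line → (4,5), t=2.1637
    cross y-line → (4,6), t=2.7745 (wall)
  → r_2 = 2.7745
beam 3: φ=45°, α=195°
  d=(-0.9659,-0.2588)  start (5,3)  tX=0.5798 tY=1.2364  stride 1/|dx|=1.0353 1/|dy|=3.8637
    cross x-line → (4,3), t=0.5798
    cross y-line → (4,2), t=1.2364
    cross x-line → (3,2), t=1.6150
    cross x-line → (2,2), t=2.6503
    cross x-line → (1,2), t=3.6856
    cross x-line → (0,2), t=4.7209 (wall)
  → r_3 = 4.7209
beam 4: φ=90°, α=240°
  d=(-0.5000,-0.8660)  start (5,3)  tX=1.1200 tY=0.3695  stride 1/|dx|=2.0000 1/|dy|=1.1547
    cross y-line → (5,2), t=0.3695
    cross x-line → (4,2), t=1.1200
    cross y-line → (4,1), t=1.5242
    cross y-line → (4,0), t=2.6789 (wall)
  → r_4 = 2.6789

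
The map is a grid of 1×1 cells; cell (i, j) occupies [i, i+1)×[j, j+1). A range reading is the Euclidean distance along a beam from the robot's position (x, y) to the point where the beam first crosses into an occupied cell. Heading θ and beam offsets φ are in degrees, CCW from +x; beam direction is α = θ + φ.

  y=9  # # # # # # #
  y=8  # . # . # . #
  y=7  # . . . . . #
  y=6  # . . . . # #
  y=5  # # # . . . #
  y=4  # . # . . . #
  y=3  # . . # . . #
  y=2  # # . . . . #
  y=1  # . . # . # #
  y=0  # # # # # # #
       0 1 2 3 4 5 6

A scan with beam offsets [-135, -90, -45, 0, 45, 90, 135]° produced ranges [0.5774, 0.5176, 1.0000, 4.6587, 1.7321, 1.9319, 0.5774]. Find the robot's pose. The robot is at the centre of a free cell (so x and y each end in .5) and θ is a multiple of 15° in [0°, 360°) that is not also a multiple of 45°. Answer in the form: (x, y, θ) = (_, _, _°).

Candidates: 30 free-cell centres × 16 headings = 480 poses. Raycast each; keep the one whose scan matches to 4 dp.
  (5.5, 5.5, 345°): beam 1 = 2.8868 ≠ 0.5774 ✗
  (5.5, 8.5, 240°): beam 1 = 0.5176 ≠ 0.5774 ✗
  (1.5, 7.5, 195°): beam 1 = 1.0000 ≠ 0.5774 ✗
  …
  (1.5, 6.5, 15°): r_1=0.5774, r_2=0.5176, r_3=1.0000, r_4=4.6587, r_5=1.7321, r_6=1.9319, r_7=0.5774 — all match ✓
Only this pose fits every beam.

(x, y, θ) = (1.5, 6.5, 15°)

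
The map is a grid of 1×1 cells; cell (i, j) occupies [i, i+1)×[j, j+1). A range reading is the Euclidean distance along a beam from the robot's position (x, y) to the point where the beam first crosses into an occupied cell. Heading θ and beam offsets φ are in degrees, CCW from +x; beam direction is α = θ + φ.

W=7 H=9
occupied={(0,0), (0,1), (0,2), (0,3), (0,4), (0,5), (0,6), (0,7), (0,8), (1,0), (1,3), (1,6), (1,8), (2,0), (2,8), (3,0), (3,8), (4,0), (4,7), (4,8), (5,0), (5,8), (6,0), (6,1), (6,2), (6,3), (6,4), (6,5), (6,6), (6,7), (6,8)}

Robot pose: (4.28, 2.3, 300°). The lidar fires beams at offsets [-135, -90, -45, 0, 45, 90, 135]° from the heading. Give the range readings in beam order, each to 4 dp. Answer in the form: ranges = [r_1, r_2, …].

beam 1: φ=-135°, α=165°
  cosα=-0.9659 sinα=0.2588 | (4,2) | tMaxX 0.2899 tMaxY 2.7046 | tΔX 1.0353 tΔY 3.8637
    t=0.2899 [x] (3,2)
    t=1.3252 [x] (2,2)
    t=2.3604 [x] (1,2)
    t=2.7046 [y] (1,3) — stop
  → r_1 = 2.7046
beam 2: φ=-90°, α=210°
  cosα=-0.8660 sinα=-0.5000 | (4,2) | tMaxX 0.3233 tMaxY 0.6000 | tΔX 1.1547 tΔY 2.0000
    t=0.3233 [x] (3,2)
    t=0.6000 [y] (3,1)
    t=1.4780 [x] (2,1)
    t=2.6000 [y] (2,0) — stop
  → r_2 = 2.6000
beam 3: φ=-45°, α=255°
  cosα=-0.2588 sinα=-0.9659 | (4,2) | tMaxX 1.0818 tMaxY 0.3106 | tΔX 3.8637 tΔY 1.0353
    t=0.3106 [y] (4,1)
    t=1.0818 [x] (3,1)
    t=1.3459 [y] (3,0) — stop
  → r_3 = 1.3459
beam 4: φ=0°, α=300°
  cosα=0.5000 sinα=-0.8660 | (4,2) | tMaxX 1.4400 tMaxY 0.3464 | tΔX 2.0000 tΔY 1.1547
    t=0.3464 [y] (4,1)
    t=1.4400 [x] (5,1)
    t=1.5011 [y] (5,0) — stop
  → r_4 = 1.5011
beam 5: φ=45°, α=345°
  cosα=0.9659 sinα=-0.2588 | (4,2) | tMaxX 0.7454 tMaxY 1.1591 | tΔX 1.0353 tΔY 3.8637
    t=0.7454 [x] (5,2)
    t=1.1591 [y] (5,1)
    t=1.7807 [x] (6,1) — stop
  → r_5 = 1.7807
beam 6: φ=90°, α=30°
  cosα=0.8660 sinα=0.5000 | (4,2) | tMaxX 0.8314 tMaxY 1.4000 | tΔX 1.1547 tΔY 2.0000
    t=0.8314 [x] (5,2)
    t=1.4000 [y] (5,3)
    t=1.9861 [x] (6,3) — stop
  → r_6 = 1.9861
beam 7: φ=135°, α=75°
  cosα=0.2588 sinα=0.9659 | (4,2) | tMaxX 2.7819 tMaxY 0.7247 | tΔX 3.8637 tΔY 1.0353
    t=0.7247 [y] (4,3)
    t=1.7600 [y] (4,4)
    t=2.7819 [x] (5,4)
    t=2.7952 [y] (5,5)
    t=3.8305 [y] (5,6)
    t=4.8658 [y] (5,7)
    t=5.9011 [y] (5,8) — stop
  → r_7 = 5.9011

ranges = [2.7046, 2.6000, 1.3459, 1.5011, 1.7807, 1.9861, 5.9011]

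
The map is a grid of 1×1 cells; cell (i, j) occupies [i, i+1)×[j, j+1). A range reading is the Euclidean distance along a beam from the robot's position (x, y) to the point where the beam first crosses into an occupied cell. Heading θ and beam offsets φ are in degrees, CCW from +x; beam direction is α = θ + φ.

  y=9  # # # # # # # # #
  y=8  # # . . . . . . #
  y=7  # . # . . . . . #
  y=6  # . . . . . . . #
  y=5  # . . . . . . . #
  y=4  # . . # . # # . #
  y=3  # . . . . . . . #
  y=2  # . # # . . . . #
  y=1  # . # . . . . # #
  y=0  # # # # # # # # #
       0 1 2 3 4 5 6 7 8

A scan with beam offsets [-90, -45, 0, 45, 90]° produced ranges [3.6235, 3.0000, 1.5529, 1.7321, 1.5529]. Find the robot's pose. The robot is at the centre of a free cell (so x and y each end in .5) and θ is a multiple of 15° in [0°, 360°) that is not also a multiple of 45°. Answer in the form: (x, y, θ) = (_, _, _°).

Enumerate (i+0.5, j+0.5, θ) over the 47 free cells and 16 admissible headings. For each, cast all 5 beams and compare to the given ranges.
  (1.5, 6.5, 30°): beam 1 = 4.0415 ≠ 3.6235 ✗
  (2.5, 5.5, 30°): beam 1 = 1.0000 ≠ 3.6235 ✗
  (7.5, 2.5, 15°): beam 1 = 0.5176 ≠ 3.6235 ✗
  (6.5, 1.5, 120°): beam 1 = 0.5774 ≠ 3.6235 ✗
  …
  (4.5, 7.5, 75°): r_1=3.6235, r_2=3.0000, r_3=1.5529, r_4=1.7321, r_5=1.5529 — all match ✓
Unique over the lattice → pose = (4.5, 7.5, 75°).

(x, y, θ) = (4.5, 7.5, 75°)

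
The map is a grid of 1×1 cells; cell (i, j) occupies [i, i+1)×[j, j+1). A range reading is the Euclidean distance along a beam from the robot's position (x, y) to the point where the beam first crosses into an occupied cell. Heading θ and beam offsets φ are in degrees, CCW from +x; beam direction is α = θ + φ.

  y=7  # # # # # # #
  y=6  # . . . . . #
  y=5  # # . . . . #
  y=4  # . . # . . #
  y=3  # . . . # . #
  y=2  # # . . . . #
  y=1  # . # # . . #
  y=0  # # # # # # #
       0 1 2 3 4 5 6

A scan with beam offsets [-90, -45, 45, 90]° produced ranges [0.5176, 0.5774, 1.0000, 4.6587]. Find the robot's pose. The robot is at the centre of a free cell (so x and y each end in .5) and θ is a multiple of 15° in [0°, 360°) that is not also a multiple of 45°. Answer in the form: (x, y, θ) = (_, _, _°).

Enumerate (i+0.5, j+0.5, θ) over the 24 free cells and 16 admissible headings. For each, cast all 4 beams and compare to the given ranges.
  (4.5, 2.5, 285°): beam 1 = 1.9319 ≠ 0.5176 ✗
  (1.5, 1.5, 75°): beam 3 = 0.5774 ≠ 1.0000 ✗
  (5.5, 6.5, 120°): beam 1 = 0.5774 ≠ 0.5176 ✗
  …
  (5.5, 2.5, 75°): r_1=0.5176, r_2=0.5774, r_3=1.0000, r_4=4.6587 — all match ✓
Only this pose fits every beam.

(x, y, θ) = (5.5, 2.5, 75°)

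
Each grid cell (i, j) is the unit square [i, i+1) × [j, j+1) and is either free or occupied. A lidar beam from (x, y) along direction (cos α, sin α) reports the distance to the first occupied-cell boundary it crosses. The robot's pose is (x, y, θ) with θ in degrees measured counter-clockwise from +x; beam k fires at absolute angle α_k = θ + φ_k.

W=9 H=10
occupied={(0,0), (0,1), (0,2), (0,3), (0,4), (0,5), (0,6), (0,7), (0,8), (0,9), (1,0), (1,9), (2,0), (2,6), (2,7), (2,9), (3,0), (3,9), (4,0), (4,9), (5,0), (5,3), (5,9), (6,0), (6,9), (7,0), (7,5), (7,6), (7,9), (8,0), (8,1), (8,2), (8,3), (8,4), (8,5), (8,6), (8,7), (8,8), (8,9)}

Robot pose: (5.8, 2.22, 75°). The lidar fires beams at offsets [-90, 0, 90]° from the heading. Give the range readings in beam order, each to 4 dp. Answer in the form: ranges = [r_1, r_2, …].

ranges = [2.2776, 4.6364, 4.9693]

beam 1: φ=-90°, α=345°
  dir = (cos 345°, sin 345°) = (0.9659, -0.2588); from cell (5,2)
  next x-line at t=0.2071, next y-line at t=0.8500; Δt_x=1.0353, Δt_y=3.8637
    x: enter (6,2) at t=0.2071
    y: enter (6,1) at t=0.8500
    x: enter (7,1) at t=1.2423
    x: enter (8,1) at t=2.2776 ← occupied
  → r_1 = 2.2776
beam 2: φ=0°, α=75°
  dir = (cos 75°, sin 75°) = (0.2588, 0.9659); from cell (5,2)
  next x-line at t=0.7727, next y-line at t=0.8075; Δt_x=3.8637, Δt_y=1.0353
    x: enter (6,2) at t=0.7727
    y: enter (6,3) at t=0.8075
    y: enter (6,4) at t=1.8428
    y: enter (6,5) at t=2.8781
    y: enter (6,6) at t=3.9133
    x: enter (7,6) at t=4.6364 ← occupied
  → r_2 = 4.6364
beam 3: φ=90°, α=165°
  dir = (cos 165°, sin 165°) = (-0.9659, 0.2588); from cell (5,2)
  next x-line at t=0.8282, next y-line at t=3.0137; Δt_x=1.0353, Δt_y=3.8637
    x: enter (4,2) at t=0.8282
    x: enter (3,2) at t=1.8635
    x: enter (2,2) at t=2.8988
    y: enter (2,3) at t=3.0137
    x: enter (1,3) at t=3.9340
    x: enter (0,3) at t=4.9693 ← occupied
  → r_3 = 4.9693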